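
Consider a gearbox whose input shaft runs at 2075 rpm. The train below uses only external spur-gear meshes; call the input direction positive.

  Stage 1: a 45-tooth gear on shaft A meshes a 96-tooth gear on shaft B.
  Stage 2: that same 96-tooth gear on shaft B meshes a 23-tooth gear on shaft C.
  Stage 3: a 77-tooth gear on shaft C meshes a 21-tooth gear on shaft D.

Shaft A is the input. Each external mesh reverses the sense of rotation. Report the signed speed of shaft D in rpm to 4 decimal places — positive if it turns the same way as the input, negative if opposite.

Stage 1 [45T→96T]: ω = 2075.0000×45/96 = 972.6562 rpm, dir flips to −; running = −972.6562
Stage 2 [96T→23T]: ω = 972.6562×96/23 = 4059.7826 rpm, dir flips to +; running = +4059.7826
Stage 3 [77T→21T]: ω = 4059.7826×77/21 = 14885.8696 rpm, dir flips to −; running = −14885.8696

-14885.8696 rpm (opposite to input, |ω| = 14885.8696 rpm)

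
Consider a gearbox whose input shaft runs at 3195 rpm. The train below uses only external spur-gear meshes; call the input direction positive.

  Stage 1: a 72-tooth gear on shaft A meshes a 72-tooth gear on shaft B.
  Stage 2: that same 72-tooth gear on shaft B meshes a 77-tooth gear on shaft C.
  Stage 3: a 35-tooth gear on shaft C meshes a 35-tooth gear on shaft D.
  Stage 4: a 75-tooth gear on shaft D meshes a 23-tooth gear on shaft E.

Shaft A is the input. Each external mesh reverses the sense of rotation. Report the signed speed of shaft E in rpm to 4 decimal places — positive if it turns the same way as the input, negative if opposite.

Stage 1 [72T→72T]: ω = 3195.0000×72/72 = 3195.0000 rpm, dir flips to −; running = −3195.0000
Stage 2 [72T→77T]: ω = 3195.0000×72/77 = 2987.5325 rpm, dir flips to +; running = +2987.5325
Stage 3 [35T→35T]: ω = 2987.5325×35/35 = 2987.5325 rpm, dir flips to −; running = −2987.5325
Stage 4 [75T→23T]: ω = 2987.5325×75/23 = 9741.9537 rpm, dir flips to +; running = +9741.9537

+9741.9537 rpm (same as input, |ω| = 9741.9537 rpm)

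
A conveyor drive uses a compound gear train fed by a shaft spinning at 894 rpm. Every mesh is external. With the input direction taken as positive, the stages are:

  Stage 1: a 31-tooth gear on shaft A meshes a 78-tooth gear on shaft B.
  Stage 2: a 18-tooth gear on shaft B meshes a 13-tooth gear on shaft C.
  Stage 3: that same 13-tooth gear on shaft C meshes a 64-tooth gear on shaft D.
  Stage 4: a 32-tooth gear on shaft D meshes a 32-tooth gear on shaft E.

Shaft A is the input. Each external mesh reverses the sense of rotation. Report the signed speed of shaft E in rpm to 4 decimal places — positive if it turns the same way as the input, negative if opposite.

+99.9303 rpm (same as input, |ω| = 99.9303 rpm)

Stage 1 [31T→78T]: ω = 894.0000×31/78 = 355.3077 rpm, dir flips to −; running = −355.3077
Stage 2 [18T→13T]: ω = 355.3077×18/13 = 491.9645 rpm, dir flips to +; running = +491.9645
Stage 3 [13T→64T]: ω = 491.9645×13/64 = 99.9303 rpm, dir flips to −; running = −99.9303
Stage 4 [32T→32T]: ω = 99.9303×32/32 = 99.9303 rpm, dir flips to +; running = +99.9303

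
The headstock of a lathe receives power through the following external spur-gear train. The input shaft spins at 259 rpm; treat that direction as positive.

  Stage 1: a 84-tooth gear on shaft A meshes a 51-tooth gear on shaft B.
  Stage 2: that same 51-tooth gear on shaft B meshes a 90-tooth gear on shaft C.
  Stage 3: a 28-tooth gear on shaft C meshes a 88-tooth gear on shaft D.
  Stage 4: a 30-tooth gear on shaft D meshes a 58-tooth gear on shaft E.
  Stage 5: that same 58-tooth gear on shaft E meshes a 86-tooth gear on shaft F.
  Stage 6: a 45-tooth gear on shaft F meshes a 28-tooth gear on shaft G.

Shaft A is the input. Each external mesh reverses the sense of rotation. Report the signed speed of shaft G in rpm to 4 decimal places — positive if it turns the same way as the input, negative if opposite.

+43.1210 rpm (same as input, |ω| = 43.1210 rpm)

Stage 1 [84T→51T]: ω = 259.0000×84/51 = 426.5882 rpm, dir flips to −; running = −426.5882
Stage 2 [51T→90T]: ω = 426.5882×51/90 = 241.7333 rpm, dir flips to +; running = +241.7333
Stage 3 [28T→88T]: ω = 241.7333×28/88 = 76.9152 rpm, dir flips to −; running = −76.9152
Stage 4 [30T→58T]: ω = 76.9152×30/58 = 39.7837 rpm, dir flips to +; running = +39.7837
Stage 5 [58T→86T]: ω = 39.7837×58/86 = 26.8309 rpm, dir flips to −; running = −26.8309
Stage 6 [45T→28T]: ω = 26.8309×45/28 = 43.1210 rpm, dir flips to +; running = +43.1210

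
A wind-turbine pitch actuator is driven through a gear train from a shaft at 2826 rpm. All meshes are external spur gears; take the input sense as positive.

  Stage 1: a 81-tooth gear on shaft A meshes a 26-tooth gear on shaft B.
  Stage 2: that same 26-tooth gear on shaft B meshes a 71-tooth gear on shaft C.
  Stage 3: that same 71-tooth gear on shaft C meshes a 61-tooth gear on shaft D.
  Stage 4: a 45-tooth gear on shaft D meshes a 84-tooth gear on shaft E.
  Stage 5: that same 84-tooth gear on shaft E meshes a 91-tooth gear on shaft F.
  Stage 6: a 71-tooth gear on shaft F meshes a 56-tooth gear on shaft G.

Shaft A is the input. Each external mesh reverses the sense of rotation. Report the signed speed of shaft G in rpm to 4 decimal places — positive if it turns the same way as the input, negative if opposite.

+2352.7121 rpm (same as input, |ω| = 2352.7121 rpm)

Stage 1 [81T→26T]: ω = 2826.0000×81/26 = 8804.0769 rpm, dir flips to −; running = −8804.0769
Stage 2 [26T→71T]: ω = 8804.0769×26/71 = 3224.0282 rpm, dir flips to +; running = +3224.0282
Stage 3 [71T→61T]: ω = 3224.0282×71/61 = 3752.5574 rpm, dir flips to −; running = −3752.5574
Stage 4 [45T→84T]: ω = 3752.5574×45/84 = 2010.2986 rpm, dir flips to +; running = +2010.2986
Stage 5 [84T→91T]: ω = 2010.2986×84/91 = 1855.6602 rpm, dir flips to −; running = −1855.6602
Stage 6 [71T→56T]: ω = 1855.6602×71/56 = 2352.7121 rpm, dir flips to +; running = +2352.7121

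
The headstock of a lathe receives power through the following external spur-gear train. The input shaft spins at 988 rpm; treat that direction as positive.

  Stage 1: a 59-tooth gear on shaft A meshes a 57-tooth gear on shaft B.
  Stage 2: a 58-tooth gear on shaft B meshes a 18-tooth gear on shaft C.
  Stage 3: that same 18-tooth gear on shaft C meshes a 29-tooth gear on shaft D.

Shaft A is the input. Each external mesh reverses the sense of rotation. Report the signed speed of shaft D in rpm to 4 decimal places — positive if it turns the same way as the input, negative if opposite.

Stage 1 [59T→57T]: ω = 988.0000×59/57 = 1022.6667 rpm, dir flips to −; running = −1022.6667
Stage 2 [58T→18T]: ω = 1022.6667×58/18 = 3295.2593 rpm, dir flips to +; running = +3295.2593
Stage 3 [18T→29T]: ω = 3295.2593×18/29 = 2045.3333 rpm, dir flips to −; running = −2045.3333

-2045.3333 rpm (opposite to input, |ω| = 2045.3333 rpm)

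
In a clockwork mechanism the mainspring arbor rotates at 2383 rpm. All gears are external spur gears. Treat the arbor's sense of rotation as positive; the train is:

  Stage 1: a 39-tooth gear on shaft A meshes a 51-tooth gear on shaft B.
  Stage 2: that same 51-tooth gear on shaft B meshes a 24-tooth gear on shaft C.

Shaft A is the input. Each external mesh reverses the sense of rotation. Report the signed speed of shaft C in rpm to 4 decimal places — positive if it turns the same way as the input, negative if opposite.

Stage 1 [39T→51T]: ω = 2383.0000×39/51 = 1822.2941 rpm, dir flips to −; running = −1822.2941
Stage 2 [51T→24T]: ω = 1822.2941×51/24 = 3872.3750 rpm, dir flips to +; running = +3872.3750

+3872.3750 rpm (same as input, |ω| = 3872.3750 rpm)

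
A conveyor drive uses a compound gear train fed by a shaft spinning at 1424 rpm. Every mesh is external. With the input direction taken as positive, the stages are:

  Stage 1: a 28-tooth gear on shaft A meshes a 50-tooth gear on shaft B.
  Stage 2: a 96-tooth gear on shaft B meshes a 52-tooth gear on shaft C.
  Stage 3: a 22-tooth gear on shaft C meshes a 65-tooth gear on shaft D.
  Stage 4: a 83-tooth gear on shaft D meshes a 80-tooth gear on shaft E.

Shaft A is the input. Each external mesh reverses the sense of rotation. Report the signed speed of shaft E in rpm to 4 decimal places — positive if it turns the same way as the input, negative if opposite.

Stage 1 [28T→50T]: ω = 1424.0000×28/50 = 797.4400 rpm, dir flips to −; running = −797.4400
Stage 2 [96T→52T]: ω = 797.4400×96/52 = 1472.1969 rpm, dir flips to +; running = +1472.1969
Stage 3 [22T→65T]: ω = 1472.1969×22/65 = 498.2820 rpm, dir flips to −; running = −498.2820
Stage 4 [83T→80T]: ω = 498.2820×83/80 = 516.9676 rpm, dir flips to +; running = +516.9676

+516.9676 rpm (same as input, |ω| = 516.9676 rpm)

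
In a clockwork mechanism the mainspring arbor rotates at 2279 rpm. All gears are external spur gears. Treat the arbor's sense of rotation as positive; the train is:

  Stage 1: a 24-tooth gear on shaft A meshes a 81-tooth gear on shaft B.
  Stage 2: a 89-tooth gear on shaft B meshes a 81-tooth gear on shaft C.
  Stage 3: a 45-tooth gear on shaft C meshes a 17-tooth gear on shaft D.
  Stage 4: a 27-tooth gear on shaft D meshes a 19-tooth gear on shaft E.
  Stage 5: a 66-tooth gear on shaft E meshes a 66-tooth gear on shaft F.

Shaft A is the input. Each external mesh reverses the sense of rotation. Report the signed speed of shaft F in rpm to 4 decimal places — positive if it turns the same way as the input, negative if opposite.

-2790.9322 rpm (opposite to input, |ω| = 2790.9322 rpm)

Stage 1 [24T→81T]: ω = 2279.0000×24/81 = 675.2593 rpm, dir flips to −; running = −675.2593
Stage 2 [89T→81T]: ω = 675.2593×89/81 = 741.9515 rpm, dir flips to +; running = +741.9515
Stage 3 [45T→17T]: ω = 741.9515×45/17 = 1963.9893 rpm, dir flips to −; running = −1963.9893
Stage 4 [27T→19T]: ω = 1963.9893×27/19 = 2790.9322 rpm, dir flips to +; running = +2790.9322
Stage 5 [66T→66T]: ω = 2790.9322×66/66 = 2790.9322 rpm, dir flips to −; running = −2790.9322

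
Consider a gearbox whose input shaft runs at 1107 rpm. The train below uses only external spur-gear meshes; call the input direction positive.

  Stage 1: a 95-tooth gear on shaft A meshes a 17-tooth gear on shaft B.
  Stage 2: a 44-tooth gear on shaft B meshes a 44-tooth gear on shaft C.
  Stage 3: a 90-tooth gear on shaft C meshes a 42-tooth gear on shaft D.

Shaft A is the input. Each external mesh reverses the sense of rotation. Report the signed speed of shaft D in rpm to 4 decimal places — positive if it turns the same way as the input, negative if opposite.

-13256.0924 rpm (opposite to input, |ω| = 13256.0924 rpm)

Stage 1 [95T→17T]: ω = 1107.0000×95/17 = 6186.1765 rpm, dir flips to −; running = −6186.1765
Stage 2 [44T→44T]: ω = 6186.1765×44/44 = 6186.1765 rpm, dir flips to +; running = +6186.1765
Stage 3 [90T→42T]: ω = 6186.1765×90/42 = 13256.0924 rpm, dir flips to −; running = −13256.0924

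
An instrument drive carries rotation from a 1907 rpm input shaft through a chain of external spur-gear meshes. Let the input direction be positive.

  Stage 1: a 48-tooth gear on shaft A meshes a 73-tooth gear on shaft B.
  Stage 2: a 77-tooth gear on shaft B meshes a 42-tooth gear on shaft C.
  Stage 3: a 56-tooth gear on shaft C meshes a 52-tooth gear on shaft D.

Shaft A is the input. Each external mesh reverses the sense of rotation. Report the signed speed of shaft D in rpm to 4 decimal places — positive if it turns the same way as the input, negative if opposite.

Stage 1 [48T→73T]: ω = 1907.0000×48/73 = 1253.9178 rpm, dir flips to −; running = −1253.9178
Stage 2 [77T→42T]: ω = 1253.9178×77/42 = 2298.8493 rpm, dir flips to +; running = +2298.8493
Stage 3 [56T→52T]: ω = 2298.8493×56/52 = 2475.6839 rpm, dir flips to −; running = −2475.6839

-2475.6839 rpm (opposite to input, |ω| = 2475.6839 rpm)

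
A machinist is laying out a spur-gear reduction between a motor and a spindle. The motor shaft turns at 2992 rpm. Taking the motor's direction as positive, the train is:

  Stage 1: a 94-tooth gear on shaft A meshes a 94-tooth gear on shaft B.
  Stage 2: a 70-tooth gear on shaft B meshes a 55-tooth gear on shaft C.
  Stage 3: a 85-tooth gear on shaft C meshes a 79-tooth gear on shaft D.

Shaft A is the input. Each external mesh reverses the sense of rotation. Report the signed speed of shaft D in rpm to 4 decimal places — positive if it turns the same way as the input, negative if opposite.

-4097.2152 rpm (opposite to input, |ω| = 4097.2152 rpm)

Stage 1 [94T→94T]: ω = 2992.0000×94/94 = 2992.0000 rpm, dir flips to −; running = −2992.0000
Stage 2 [70T→55T]: ω = 2992.0000×70/55 = 3808.0000 rpm, dir flips to +; running = +3808.0000
Stage 3 [85T→79T]: ω = 3808.0000×85/79 = 4097.2152 rpm, dir flips to −; running = −4097.2152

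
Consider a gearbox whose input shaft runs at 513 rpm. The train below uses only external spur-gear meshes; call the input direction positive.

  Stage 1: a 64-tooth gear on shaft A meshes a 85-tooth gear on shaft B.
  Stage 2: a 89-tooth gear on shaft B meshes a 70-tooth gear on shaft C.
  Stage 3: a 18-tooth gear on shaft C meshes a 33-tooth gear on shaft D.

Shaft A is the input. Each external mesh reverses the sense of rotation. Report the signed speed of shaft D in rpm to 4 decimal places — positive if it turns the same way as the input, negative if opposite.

Stage 1 [64T→85T]: ω = 513.0000×64/85 = 386.2588 rpm, dir flips to −; running = −386.2588
Stage 2 [89T→70T]: ω = 386.2588×89/70 = 491.1005 rpm, dir flips to +; running = +491.1005
Stage 3 [18T→33T]: ω = 491.1005×18/33 = 267.8730 rpm, dir flips to −; running = −267.8730

-267.8730 rpm (opposite to input, |ω| = 267.8730 rpm)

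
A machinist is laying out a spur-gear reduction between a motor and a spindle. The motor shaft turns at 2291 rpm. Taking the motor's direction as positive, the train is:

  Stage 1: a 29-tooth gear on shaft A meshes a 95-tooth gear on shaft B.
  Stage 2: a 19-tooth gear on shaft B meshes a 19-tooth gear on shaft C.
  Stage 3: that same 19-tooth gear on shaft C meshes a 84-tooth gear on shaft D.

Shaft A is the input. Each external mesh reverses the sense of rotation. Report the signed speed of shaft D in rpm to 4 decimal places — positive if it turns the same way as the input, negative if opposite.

-158.1881 rpm (opposite to input, |ω| = 158.1881 rpm)

Stage 1 [29T→95T]: ω = 2291.0000×29/95 = 699.3579 rpm, dir flips to −; running = −699.3579
Stage 2 [19T→19T]: ω = 699.3579×19/19 = 699.3579 rpm, dir flips to +; running = +699.3579
Stage 3 [19T→84T]: ω = 699.3579×19/84 = 158.1881 rpm, dir flips to −; running = −158.1881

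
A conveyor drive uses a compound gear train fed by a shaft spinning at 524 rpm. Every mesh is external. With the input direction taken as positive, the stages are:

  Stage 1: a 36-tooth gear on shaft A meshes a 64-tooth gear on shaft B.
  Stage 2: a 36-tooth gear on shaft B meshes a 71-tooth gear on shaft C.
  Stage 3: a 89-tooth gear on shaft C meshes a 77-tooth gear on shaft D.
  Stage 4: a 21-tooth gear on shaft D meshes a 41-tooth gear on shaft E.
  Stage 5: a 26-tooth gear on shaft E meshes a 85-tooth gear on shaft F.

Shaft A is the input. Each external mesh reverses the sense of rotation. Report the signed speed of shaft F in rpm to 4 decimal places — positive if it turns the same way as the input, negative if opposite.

-27.0637 rpm (opposite to input, |ω| = 27.0637 rpm)

Stage 1 [36T→64T]: ω = 524.0000×36/64 = 294.7500 rpm, dir flips to −; running = −294.7500
Stage 2 [36T→71T]: ω = 294.7500×36/71 = 149.4507 rpm, dir flips to +; running = +149.4507
Stage 3 [89T→77T]: ω = 149.4507×89/77 = 172.7417 rpm, dir flips to −; running = −172.7417
Stage 4 [21T→41T]: ω = 172.7417×21/41 = 88.4775 rpm, dir flips to +; running = +88.4775
Stage 5 [26T→85T]: ω = 88.4775×26/85 = 27.0637 rpm, dir flips to −; running = −27.0637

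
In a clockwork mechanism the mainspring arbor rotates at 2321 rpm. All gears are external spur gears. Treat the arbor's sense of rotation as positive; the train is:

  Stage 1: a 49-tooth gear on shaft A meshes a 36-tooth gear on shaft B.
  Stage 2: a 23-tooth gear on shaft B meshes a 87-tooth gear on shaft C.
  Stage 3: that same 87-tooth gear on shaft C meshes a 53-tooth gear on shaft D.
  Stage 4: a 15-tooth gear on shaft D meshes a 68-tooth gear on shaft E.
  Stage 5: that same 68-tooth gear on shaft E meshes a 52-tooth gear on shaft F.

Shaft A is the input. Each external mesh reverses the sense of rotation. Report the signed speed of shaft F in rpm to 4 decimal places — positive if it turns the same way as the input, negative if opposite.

-395.4655 rpm (opposite to input, |ω| = 395.4655 rpm)

Stage 1 [49T→36T]: ω = 2321.0000×49/36 = 3159.1389 rpm, dir flips to −; running = −3159.1389
Stage 2 [23T→87T]: ω = 3159.1389×23/87 = 835.1746 rpm, dir flips to +; running = +835.1746
Stage 3 [87T→53T]: ω = 835.1746×87/53 = 1370.9471 rpm, dir flips to −; running = −1370.9471
Stage 4 [15T→68T]: ω = 1370.9471×15/68 = 302.4148 rpm, dir flips to +; running = +302.4148
Stage 5 [68T→52T]: ω = 302.4148×68/52 = 395.4655 rpm, dir flips to −; running = −395.4655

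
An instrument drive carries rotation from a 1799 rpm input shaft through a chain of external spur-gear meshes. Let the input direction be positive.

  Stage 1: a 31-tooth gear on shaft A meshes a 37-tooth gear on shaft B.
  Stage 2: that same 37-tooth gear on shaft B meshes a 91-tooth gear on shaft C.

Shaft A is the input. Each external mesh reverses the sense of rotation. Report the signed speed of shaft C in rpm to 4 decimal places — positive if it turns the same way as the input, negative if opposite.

Stage 1 [31T→37T]: ω = 1799.0000×31/37 = 1507.2703 rpm, dir flips to −; running = −1507.2703
Stage 2 [37T→91T]: ω = 1507.2703×37/91 = 612.8462 rpm, dir flips to +; running = +612.8462

+612.8462 rpm (same as input, |ω| = 612.8462 rpm)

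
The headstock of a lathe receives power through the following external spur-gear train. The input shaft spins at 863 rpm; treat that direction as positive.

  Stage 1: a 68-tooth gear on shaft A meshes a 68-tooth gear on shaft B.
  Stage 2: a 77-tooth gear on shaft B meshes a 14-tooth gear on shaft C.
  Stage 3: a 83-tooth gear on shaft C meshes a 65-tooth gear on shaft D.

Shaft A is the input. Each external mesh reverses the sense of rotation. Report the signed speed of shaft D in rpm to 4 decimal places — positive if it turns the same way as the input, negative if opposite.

-6060.9154 rpm (opposite to input, |ω| = 6060.9154 rpm)

Stage 1 [68T→68T]: ω = 863.0000×68/68 = 863.0000 rpm, dir flips to −; running = −863.0000
Stage 2 [77T→14T]: ω = 863.0000×77/14 = 4746.5000 rpm, dir flips to +; running = +4746.5000
Stage 3 [83T→65T]: ω = 4746.5000×83/65 = 6060.9154 rpm, dir flips to −; running = −6060.9154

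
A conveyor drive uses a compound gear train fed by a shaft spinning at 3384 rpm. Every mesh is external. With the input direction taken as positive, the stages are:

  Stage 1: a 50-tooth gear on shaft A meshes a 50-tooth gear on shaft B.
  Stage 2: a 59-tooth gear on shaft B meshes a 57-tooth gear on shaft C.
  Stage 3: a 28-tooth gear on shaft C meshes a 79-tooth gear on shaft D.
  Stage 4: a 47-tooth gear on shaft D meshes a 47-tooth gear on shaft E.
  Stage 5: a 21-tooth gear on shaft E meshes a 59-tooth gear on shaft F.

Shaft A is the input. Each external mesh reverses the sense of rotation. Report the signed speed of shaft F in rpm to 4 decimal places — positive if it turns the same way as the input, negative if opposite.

-441.8814 rpm (opposite to input, |ω| = 441.8814 rpm)

Stage 1 [50T→50T]: ω = 3384.0000×50/50 = 3384.0000 rpm, dir flips to −; running = −3384.0000
Stage 2 [59T→57T]: ω = 3384.0000×59/57 = 3502.7368 rpm, dir flips to +; running = +3502.7368
Stage 3 [28T→79T]: ω = 3502.7368×28/79 = 1241.4763 rpm, dir flips to −; running = −1241.4763
Stage 4 [47T→47T]: ω = 1241.4763×47/47 = 1241.4763 rpm, dir flips to +; running = +1241.4763
Stage 5 [21T→59T]: ω = 1241.4763×21/59 = 441.8814 rpm, dir flips to −; running = −441.8814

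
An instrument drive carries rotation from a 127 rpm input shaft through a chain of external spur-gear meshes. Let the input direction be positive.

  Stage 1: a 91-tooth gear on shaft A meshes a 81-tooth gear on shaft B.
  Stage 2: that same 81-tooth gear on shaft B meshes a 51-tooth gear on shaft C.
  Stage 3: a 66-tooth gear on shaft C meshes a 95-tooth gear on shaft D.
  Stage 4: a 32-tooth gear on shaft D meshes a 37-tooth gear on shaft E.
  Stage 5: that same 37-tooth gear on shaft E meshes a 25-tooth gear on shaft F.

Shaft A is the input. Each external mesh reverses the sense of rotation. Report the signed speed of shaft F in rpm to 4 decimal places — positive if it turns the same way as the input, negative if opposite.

-201.5140 rpm (opposite to input, |ω| = 201.5140 rpm)

Stage 1 [91T→81T]: ω = 127.0000×91/81 = 142.6790 rpm, dir flips to −; running = −142.6790
Stage 2 [81T→51T]: ω = 142.6790×81/51 = 226.6078 rpm, dir flips to +; running = +226.6078
Stage 3 [66T→95T]: ω = 226.6078×66/95 = 157.4328 rpm, dir flips to −; running = −157.4328
Stage 4 [32T→37T]: ω = 157.4328×32/37 = 136.1581 rpm, dir flips to +; running = +136.1581
Stage 5 [37T→25T]: ω = 136.1581×37/25 = 201.5140 rpm, dir flips to −; running = −201.5140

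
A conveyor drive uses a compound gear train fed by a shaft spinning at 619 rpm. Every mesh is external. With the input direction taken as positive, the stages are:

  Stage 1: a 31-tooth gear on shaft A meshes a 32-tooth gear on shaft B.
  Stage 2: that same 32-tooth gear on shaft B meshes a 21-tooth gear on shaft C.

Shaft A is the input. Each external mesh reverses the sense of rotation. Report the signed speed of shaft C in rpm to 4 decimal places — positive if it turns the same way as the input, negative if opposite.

+913.7619 rpm (same as input, |ω| = 913.7619 rpm)

Stage 1 [31T→32T]: ω = 619.0000×31/32 = 599.6562 rpm, dir flips to −; running = −599.6562
Stage 2 [32T→21T]: ω = 599.6562×32/21 = 913.7619 rpm, dir flips to +; running = +913.7619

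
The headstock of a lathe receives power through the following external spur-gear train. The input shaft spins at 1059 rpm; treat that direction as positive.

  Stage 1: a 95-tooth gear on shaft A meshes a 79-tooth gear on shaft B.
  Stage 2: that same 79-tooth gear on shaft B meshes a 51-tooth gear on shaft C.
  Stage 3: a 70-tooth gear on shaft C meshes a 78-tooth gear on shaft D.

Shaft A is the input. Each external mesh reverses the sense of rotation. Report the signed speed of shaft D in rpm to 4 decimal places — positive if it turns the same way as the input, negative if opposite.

-1770.3243 rpm (opposite to input, |ω| = 1770.3243 rpm)

Stage 1 [95T→79T]: ω = 1059.0000×95/79 = 1273.4810 rpm, dir flips to −; running = −1273.4810
Stage 2 [79T→51T]: ω = 1273.4810×79/51 = 1972.6471 rpm, dir flips to +; running = +1972.6471
Stage 3 [70T→78T]: ω = 1972.6471×70/78 = 1770.3243 rpm, dir flips to −; running = −1770.3243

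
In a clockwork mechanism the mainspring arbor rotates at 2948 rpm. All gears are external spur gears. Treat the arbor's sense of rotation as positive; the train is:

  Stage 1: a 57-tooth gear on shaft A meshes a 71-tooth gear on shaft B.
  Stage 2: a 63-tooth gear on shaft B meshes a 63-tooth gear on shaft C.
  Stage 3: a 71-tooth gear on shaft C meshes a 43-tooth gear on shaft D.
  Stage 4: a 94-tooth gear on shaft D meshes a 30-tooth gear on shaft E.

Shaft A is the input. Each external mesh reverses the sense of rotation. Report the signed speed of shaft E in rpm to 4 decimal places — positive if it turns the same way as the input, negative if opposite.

Stage 1 [57T→71T]: ω = 2948.0000×57/71 = 2366.7042 rpm, dir flips to −; running = −2366.7042
Stage 2 [63T→63T]: ω = 2366.7042×63/63 = 2366.7042 rpm, dir flips to +; running = +2366.7042
Stage 3 [71T→43T]: ω = 2366.7042×71/43 = 3907.8140 rpm, dir flips to −; running = −3907.8140
Stage 4 [94T→30T]: ω = 3907.8140×94/30 = 12244.4837 rpm, dir flips to +; running = +12244.4837

+12244.4837 rpm (same as input, |ω| = 12244.4837 rpm)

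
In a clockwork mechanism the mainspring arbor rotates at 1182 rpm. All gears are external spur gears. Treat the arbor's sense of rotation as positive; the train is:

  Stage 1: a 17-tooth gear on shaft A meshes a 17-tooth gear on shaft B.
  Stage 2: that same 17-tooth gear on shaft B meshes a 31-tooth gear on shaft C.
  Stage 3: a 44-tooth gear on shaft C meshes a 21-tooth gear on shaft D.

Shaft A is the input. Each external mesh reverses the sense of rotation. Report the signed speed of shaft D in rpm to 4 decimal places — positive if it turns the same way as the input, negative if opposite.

Stage 1 [17T→17T]: ω = 1182.0000×17/17 = 1182.0000 rpm, dir flips to −; running = −1182.0000
Stage 2 [17T→31T]: ω = 1182.0000×17/31 = 648.1935 rpm, dir flips to +; running = +648.1935
Stage 3 [44T→21T]: ω = 648.1935×44/21 = 1358.1198 rpm, dir flips to −; running = −1358.1198

-1358.1198 rpm (opposite to input, |ω| = 1358.1198 rpm)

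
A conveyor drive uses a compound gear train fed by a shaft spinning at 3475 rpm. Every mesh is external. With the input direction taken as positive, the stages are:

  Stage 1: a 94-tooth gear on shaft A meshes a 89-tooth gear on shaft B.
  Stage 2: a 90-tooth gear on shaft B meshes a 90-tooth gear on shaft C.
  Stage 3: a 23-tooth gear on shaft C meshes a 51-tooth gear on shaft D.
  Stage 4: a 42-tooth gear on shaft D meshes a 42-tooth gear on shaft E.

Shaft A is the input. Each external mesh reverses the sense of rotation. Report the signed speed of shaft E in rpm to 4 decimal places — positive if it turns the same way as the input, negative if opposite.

+1655.1994 rpm (same as input, |ω| = 1655.1994 rpm)

Stage 1 [94T→89T]: ω = 3475.0000×94/89 = 3670.2247 rpm, dir flips to −; running = −3670.2247
Stage 2 [90T→90T]: ω = 3670.2247×90/90 = 3670.2247 rpm, dir flips to +; running = +3670.2247
Stage 3 [23T→51T]: ω = 3670.2247×23/51 = 1655.1994 rpm, dir flips to −; running = −1655.1994
Stage 4 [42T→42T]: ω = 1655.1994×42/42 = 1655.1994 rpm, dir flips to +; running = +1655.1994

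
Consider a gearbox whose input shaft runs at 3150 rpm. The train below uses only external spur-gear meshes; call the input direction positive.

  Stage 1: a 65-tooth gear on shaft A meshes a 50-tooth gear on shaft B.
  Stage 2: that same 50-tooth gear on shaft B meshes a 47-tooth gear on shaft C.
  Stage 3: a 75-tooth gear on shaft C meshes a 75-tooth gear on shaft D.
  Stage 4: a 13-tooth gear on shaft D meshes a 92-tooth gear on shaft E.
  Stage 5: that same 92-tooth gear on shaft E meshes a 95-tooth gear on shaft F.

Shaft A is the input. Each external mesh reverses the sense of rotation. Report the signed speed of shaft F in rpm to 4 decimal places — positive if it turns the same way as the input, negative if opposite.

Stage 1 [65T→50T]: ω = 3150.0000×65/50 = 4095.0000 rpm, dir flips to −; running = −4095.0000
Stage 2 [50T→47T]: ω = 4095.0000×50/47 = 4356.3830 rpm, dir flips to +; running = +4356.3830
Stage 3 [75T→75T]: ω = 4356.3830×75/75 = 4356.3830 rpm, dir flips to −; running = −4356.3830
Stage 4 [13T→92T]: ω = 4356.3830×13/92 = 615.5759 rpm, dir flips to +; running = +615.5759
Stage 5 [92T→95T]: ω = 615.5759×92/95 = 596.1366 rpm, dir flips to −; running = −596.1366

-596.1366 rpm (opposite to input, |ω| = 596.1366 rpm)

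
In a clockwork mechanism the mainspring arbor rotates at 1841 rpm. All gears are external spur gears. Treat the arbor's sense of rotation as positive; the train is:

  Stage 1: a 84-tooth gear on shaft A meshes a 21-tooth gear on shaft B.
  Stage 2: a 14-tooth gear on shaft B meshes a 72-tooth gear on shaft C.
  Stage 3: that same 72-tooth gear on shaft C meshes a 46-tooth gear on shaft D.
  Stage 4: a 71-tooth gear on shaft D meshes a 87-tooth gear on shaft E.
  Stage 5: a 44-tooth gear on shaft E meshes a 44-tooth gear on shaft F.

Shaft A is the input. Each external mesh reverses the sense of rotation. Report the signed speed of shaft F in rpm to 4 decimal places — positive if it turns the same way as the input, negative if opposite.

-1829.0395 rpm (opposite to input, |ω| = 1829.0395 rpm)

Stage 1 [84T→21T]: ω = 1841.0000×84/21 = 7364.0000 rpm, dir flips to −; running = −7364.0000
Stage 2 [14T→72T]: ω = 7364.0000×14/72 = 1431.8889 rpm, dir flips to +; running = +1431.8889
Stage 3 [72T→46T]: ω = 1431.8889×72/46 = 2241.2174 rpm, dir flips to −; running = −2241.2174
Stage 4 [71T→87T]: ω = 2241.2174×71/87 = 1829.0395 rpm, dir flips to +; running = +1829.0395
Stage 5 [44T→44T]: ω = 1829.0395×44/44 = 1829.0395 rpm, dir flips to −; running = −1829.0395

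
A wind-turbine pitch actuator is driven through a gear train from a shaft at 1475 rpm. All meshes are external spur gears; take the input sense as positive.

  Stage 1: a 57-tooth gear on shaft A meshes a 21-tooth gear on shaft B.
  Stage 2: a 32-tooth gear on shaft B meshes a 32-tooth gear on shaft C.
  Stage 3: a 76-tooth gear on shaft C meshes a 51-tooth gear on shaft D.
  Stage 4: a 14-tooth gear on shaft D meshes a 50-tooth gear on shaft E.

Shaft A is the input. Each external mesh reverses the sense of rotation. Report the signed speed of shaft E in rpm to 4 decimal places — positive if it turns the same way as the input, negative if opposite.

Stage 1 [57T→21T]: ω = 1475.0000×57/21 = 4003.5714 rpm, dir flips to −; running = −4003.5714
Stage 2 [32T→32T]: ω = 4003.5714×32/32 = 4003.5714 rpm, dir flips to +; running = +4003.5714
Stage 3 [76T→51T]: ω = 4003.5714×76/51 = 5966.1064 rpm, dir flips to −; running = −5966.1064
Stage 4 [14T→50T]: ω = 5966.1064×14/50 = 1670.5098 rpm, dir flips to +; running = +1670.5098

+1670.5098 rpm (same as input, |ω| = 1670.5098 rpm)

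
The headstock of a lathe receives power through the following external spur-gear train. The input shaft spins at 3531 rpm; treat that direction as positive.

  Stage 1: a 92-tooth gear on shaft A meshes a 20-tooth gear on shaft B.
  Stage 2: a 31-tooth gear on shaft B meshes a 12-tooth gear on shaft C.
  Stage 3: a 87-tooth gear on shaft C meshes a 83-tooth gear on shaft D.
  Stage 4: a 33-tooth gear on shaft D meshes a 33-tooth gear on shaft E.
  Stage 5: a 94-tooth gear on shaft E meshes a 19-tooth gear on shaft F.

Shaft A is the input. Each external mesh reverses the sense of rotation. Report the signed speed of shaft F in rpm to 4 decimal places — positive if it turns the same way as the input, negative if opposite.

Stage 1 [92T→20T]: ω = 3531.0000×92/20 = 16242.6000 rpm, dir flips to −; running = −16242.6000
Stage 2 [31T→12T]: ω = 16242.6000×31/12 = 41960.0500 rpm, dir flips to +; running = +41960.0500
Stage 3 [87T→83T]: ω = 41960.0500×87/83 = 43982.2211 rpm, dir flips to −; running = −43982.2211
Stage 4 [33T→33T]: ω = 43982.2211×33/33 = 43982.2211 rpm, dir flips to +; running = +43982.2211
Stage 5 [94T→19T]: ω = 43982.2211×94/19 = 217596.2517 rpm, dir flips to −; running = −217596.2517

-217596.2517 rpm (opposite to input, |ω| = 217596.2517 rpm)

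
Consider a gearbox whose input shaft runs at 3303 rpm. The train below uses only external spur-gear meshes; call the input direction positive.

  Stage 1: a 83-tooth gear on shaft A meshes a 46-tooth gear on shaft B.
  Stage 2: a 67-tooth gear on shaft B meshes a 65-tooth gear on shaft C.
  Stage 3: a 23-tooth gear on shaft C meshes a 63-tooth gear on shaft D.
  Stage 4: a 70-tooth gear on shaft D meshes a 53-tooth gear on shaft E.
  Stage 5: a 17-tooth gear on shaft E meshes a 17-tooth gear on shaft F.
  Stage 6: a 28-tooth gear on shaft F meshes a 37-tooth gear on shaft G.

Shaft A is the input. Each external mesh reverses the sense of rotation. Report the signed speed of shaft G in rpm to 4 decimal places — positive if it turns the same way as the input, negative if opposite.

+2241.5893 rpm (same as input, |ω| = 2241.5893 rpm)

Stage 1 [83T→46T]: ω = 3303.0000×83/46 = 5959.7609 rpm, dir flips to −; running = −5959.7609
Stage 2 [67T→65T]: ω = 5959.7609×67/65 = 6143.1381 rpm, dir flips to +; running = +6143.1381
Stage 3 [23T→63T]: ω = 6143.1381×23/63 = 2242.7330 rpm, dir flips to −; running = −2242.7330
Stage 4 [70T→53T]: ω = 2242.7330×70/53 = 2962.1001 rpm, dir flips to +; running = +2962.1001
Stage 5 [17T→17T]: ω = 2962.1001×17/17 = 2962.1001 rpm, dir flips to −; running = −2962.1001
Stage 6 [28T→37T]: ω = 2962.1001×28/37 = 2241.5893 rpm, dir flips to +; running = +2241.5893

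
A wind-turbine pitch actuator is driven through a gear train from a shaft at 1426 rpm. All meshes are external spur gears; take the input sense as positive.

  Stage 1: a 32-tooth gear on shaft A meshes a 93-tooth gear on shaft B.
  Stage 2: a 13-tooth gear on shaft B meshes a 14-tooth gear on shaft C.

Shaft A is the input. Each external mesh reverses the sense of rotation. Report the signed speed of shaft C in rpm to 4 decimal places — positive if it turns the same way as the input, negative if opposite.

Stage 1 [32T→93T]: ω = 1426.0000×32/93 = 490.6667 rpm, dir flips to −; running = −490.6667
Stage 2 [13T→14T]: ω = 490.6667×13/14 = 455.6190 rpm, dir flips to +; running = +455.6190

+455.6190 rpm (same as input, |ω| = 455.6190 rpm)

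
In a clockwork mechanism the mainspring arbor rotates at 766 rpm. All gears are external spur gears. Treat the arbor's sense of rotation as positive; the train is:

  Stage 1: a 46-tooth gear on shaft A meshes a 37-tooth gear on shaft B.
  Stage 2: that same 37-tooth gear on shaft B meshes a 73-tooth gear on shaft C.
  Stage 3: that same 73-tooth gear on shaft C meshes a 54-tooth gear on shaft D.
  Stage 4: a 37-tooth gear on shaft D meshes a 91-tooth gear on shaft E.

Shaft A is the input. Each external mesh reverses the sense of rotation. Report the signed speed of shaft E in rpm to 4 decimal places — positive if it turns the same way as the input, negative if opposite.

+265.3097 rpm (same as input, |ω| = 265.3097 rpm)

Stage 1 [46T→37T]: ω = 766.0000×46/37 = 952.3243 rpm, dir flips to −; running = −952.3243
Stage 2 [37T→73T]: ω = 952.3243×37/73 = 482.6849 rpm, dir flips to +; running = +482.6849
Stage 3 [73T→54T]: ω = 482.6849×73/54 = 652.5185 rpm, dir flips to −; running = −652.5185
Stage 4 [37T→91T]: ω = 652.5185×37/91 = 265.3097 rpm, dir flips to +; running = +265.3097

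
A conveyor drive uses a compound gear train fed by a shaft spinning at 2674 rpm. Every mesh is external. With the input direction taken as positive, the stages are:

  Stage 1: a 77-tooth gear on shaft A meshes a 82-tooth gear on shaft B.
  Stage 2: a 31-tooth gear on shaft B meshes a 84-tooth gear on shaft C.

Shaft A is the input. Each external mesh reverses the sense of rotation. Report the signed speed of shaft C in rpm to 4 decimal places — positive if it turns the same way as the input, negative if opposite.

+926.6606 rpm (same as input, |ω| = 926.6606 rpm)

Stage 1 [77T→82T]: ω = 2674.0000×77/82 = 2510.9512 rpm, dir flips to −; running = −2510.9512
Stage 2 [31T→84T]: ω = 2510.9512×31/84 = 926.6606 rpm, dir flips to +; running = +926.6606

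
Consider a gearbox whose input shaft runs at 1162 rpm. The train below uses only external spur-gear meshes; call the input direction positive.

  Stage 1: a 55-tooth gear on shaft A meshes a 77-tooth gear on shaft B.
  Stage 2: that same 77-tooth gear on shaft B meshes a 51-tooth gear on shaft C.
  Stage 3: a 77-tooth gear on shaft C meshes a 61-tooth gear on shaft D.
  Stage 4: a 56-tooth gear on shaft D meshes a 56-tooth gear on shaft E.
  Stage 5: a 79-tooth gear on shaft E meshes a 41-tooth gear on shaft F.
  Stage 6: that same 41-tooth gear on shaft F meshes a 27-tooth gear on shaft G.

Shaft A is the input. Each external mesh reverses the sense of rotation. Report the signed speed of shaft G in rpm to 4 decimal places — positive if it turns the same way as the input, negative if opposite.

+4628.3145 rpm (same as input, |ω| = 4628.3145 rpm)

Stage 1 [55T→77T]: ω = 1162.0000×55/77 = 830.0000 rpm, dir flips to −; running = −830.0000
Stage 2 [77T→51T]: ω = 830.0000×77/51 = 1253.1373 rpm, dir flips to +; running = +1253.1373
Stage 3 [77T→61T]: ω = 1253.1373×77/61 = 1581.8290 rpm, dir flips to −; running = −1581.8290
Stage 4 [56T→56T]: ω = 1581.8290×56/56 = 1581.8290 rpm, dir flips to +; running = +1581.8290
Stage 5 [79T→41T]: ω = 1581.8290×79/41 = 3047.9144 rpm, dir flips to −; running = −3047.9144
Stage 6 [41T→27T]: ω = 3047.9144×41/27 = 4628.3145 rpm, dir flips to +; running = +4628.3145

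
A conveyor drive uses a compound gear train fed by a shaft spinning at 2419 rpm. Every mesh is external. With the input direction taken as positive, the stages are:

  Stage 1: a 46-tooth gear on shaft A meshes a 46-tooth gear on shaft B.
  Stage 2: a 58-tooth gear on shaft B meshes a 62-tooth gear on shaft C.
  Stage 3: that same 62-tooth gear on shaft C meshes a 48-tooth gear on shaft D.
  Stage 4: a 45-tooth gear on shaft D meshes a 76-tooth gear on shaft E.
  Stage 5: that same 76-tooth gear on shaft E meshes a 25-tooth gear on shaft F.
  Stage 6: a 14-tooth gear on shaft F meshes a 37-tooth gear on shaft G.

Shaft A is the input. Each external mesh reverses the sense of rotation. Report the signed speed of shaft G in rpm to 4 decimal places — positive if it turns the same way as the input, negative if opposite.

+1990.7716 rpm (same as input, |ω| = 1990.7716 rpm)

Stage 1 [46T→46T]: ω = 2419.0000×46/46 = 2419.0000 rpm, dir flips to −; running = −2419.0000
Stage 2 [58T→62T]: ω = 2419.0000×58/62 = 2262.9355 rpm, dir flips to +; running = +2262.9355
Stage 3 [62T→48T]: ω = 2262.9355×62/48 = 2922.9583 rpm, dir flips to −; running = −2922.9583
Stage 4 [45T→76T]: ω = 2922.9583×45/76 = 1730.6990 rpm, dir flips to +; running = +1730.6990
Stage 5 [76T→25T]: ω = 1730.6990×76/25 = 5261.3250 rpm, dir flips to −; running = −5261.3250
Stage 6 [14T→37T]: ω = 5261.3250×14/37 = 1990.7716 rpm, dir flips to +; running = +1990.7716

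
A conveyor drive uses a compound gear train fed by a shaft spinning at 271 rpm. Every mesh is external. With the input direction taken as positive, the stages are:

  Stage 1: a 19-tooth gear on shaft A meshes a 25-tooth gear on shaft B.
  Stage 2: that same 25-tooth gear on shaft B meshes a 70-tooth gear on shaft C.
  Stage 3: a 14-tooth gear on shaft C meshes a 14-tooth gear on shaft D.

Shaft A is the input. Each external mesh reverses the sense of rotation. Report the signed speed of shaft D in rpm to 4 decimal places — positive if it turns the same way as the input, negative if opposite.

Stage 1 [19T→25T]: ω = 271.0000×19/25 = 205.9600 rpm, dir flips to −; running = −205.9600
Stage 2 [25T→70T]: ω = 205.9600×25/70 = 73.5571 rpm, dir flips to +; running = +73.5571
Stage 3 [14T→14T]: ω = 73.5571×14/14 = 73.5571 rpm, dir flips to −; running = −73.5571

-73.5571 rpm (opposite to input, |ω| = 73.5571 rpm)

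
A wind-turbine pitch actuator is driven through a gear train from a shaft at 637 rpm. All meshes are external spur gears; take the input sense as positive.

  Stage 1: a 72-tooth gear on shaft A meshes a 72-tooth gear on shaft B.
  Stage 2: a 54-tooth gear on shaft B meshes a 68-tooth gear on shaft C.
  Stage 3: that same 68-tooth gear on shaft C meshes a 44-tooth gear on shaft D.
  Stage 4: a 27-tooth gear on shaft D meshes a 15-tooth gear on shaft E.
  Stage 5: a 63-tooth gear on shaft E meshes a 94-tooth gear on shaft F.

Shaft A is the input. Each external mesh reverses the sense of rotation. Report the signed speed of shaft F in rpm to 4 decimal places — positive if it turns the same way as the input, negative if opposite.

Stage 1 [72T→72T]: ω = 637.0000×72/72 = 637.0000 rpm, dir flips to −; running = −637.0000
Stage 2 [54T→68T]: ω = 637.0000×54/68 = 505.8529 rpm, dir flips to +; running = +505.8529
Stage 3 [68T→44T]: ω = 505.8529×68/44 = 781.7727 rpm, dir flips to −; running = −781.7727
Stage 4 [27T→15T]: ω = 781.7727×27/15 = 1407.1909 rpm, dir flips to +; running = +1407.1909
Stage 5 [63T→94T]: ω = 1407.1909×63/94 = 943.1173 rpm, dir flips to −; running = −943.1173

-943.1173 rpm (opposite to input, |ω| = 943.1173 rpm)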